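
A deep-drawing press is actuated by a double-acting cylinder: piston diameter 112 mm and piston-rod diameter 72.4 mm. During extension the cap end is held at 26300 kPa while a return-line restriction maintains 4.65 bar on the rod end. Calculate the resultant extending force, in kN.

F ≈ 256 kN

Cap-side area A_cap = π/4 × (112 mm)² = 9852 mm^2
Rod-side annular area A_ann = π/4 × (112² − 72.4²) = 5735 mm^2
Net thrust = P_cap·A_cap − P_rod·A_ann = 259.1 kN − 2.667 kN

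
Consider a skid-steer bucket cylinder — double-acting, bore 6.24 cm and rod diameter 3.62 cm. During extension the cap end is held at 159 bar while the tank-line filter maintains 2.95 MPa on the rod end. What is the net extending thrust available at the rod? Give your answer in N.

F ≈ 42600 N

Cap-side area A_cap = π/4 × (6.24 cm)² = 30.58 cm^2
Rod-side annular area A_ann = π/4 × (6.24² − 3.62²) = 20.29 cm^2
Net thrust = P_cap·A_cap − P_rod·A_ann = 48620 N − 5985 N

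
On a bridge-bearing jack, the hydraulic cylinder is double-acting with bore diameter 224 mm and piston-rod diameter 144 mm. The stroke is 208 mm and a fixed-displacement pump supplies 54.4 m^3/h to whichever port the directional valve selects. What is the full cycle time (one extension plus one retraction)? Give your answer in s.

Cap-side area A_cap = π/4 × (224 mm)² = 39410 mm^2
Rod-side annular area A_ann = π/4 × (224² − 144²) = 23120 mm^2
t_ext = A_cap·L/Q = 0.5424 s
t_ret = A_ann·L/Q = 0.3183 s
t_cycle = t_ext + t_ret

t ≈ 0.861 s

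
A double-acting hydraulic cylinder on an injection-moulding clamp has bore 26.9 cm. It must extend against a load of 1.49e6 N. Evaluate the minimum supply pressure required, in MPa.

P ≈ 26.2 MPa

Cap-side area A_cap = π/4 × (26.9 cm)² = 568.3 cm^2
P = F / A = 1.49e6 N / A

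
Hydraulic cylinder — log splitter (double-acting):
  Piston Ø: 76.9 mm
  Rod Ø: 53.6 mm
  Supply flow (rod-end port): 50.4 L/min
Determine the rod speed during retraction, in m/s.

Rod-side annular area A_ann = π/4 × (76.9² − 53.6²) = 2388 mm^2
Flow into the rod-end port fills the annular volume.
v = Q / A

v ≈ 0.352 m/s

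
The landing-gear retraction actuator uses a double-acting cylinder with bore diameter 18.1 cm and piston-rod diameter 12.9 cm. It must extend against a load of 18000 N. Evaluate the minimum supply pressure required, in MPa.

Cap-side area A_cap = π/4 × (18.1 cm)² = 257.3 cm^2
P = F / A = 18000 N / A

P ≈ 0.700 MPa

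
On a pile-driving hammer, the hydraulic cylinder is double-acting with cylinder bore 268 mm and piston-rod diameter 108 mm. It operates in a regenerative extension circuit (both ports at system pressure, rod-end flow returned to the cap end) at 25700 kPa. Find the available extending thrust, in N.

F ≈ 2.35e5 N

With equal pressure on both faces, forces on the annular region cancel; the net push is pressure × rod cross-section.
Rod cross-section A_rod = π/4 × (108 mm)² = 9161 mm^2
F = P × A_rod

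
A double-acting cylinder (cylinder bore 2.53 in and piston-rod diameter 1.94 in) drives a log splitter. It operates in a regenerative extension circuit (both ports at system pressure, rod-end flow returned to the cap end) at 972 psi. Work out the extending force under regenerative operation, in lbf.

With equal pressure on both faces, forces on the annular region cancel; the net push is pressure × rod cross-section.
Rod cross-section A_rod = π/4 × (1.94 in)² = 2.956 in^2
F = P × A_rod

F ≈ 2870 lbf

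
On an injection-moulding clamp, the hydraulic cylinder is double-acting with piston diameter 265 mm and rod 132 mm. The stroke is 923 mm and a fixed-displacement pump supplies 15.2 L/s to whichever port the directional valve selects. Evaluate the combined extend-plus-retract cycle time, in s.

t ≈ 5.87 s

Cap-side area A_cap = π/4 × (265 mm)² = 55150 mm^2
Rod-side annular area A_ann = π/4 × (265² − 132²) = 41470 mm^2
t_ext = A_cap·L/Q = 3.349 s
t_ret = A_ann·L/Q = 2.518 s
t_cycle = t_ext + t_ret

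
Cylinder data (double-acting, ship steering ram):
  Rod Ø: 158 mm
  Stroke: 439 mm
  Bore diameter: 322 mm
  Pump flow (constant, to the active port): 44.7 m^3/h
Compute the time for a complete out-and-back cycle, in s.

t ≈ 5.07 s

Cap-side area A_cap = π/4 × (322 mm)² = 81430 mm^2
Rod-side annular area A_ann = π/4 × (322² − 158²) = 61830 mm^2
t_ext = A_cap·L/Q = 2.879 s
t_ret = A_ann·L/Q = 2.186 s
t_cycle = t_ext + t_ret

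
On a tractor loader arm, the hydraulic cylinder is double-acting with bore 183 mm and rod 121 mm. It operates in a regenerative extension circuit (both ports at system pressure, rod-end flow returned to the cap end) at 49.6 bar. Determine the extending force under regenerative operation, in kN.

F ≈ 57.0 kN

With equal pressure on both faces, forces on the annular region cancel; the net push is pressure × rod cross-section.
Rod cross-section A_rod = π/4 × (121 mm)² = 11500 mm^2
F = P × A_rod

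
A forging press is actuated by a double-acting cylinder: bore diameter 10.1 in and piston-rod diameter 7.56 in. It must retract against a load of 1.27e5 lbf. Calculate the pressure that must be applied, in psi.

Rod-side annular area A_ann = π/4 × (10.1² − 7.56²) = 35.23 in^2
Retraction: pressure acts on the annular area.
P = F / A = 1.27e5 lbf / A

P ≈ 3600 psi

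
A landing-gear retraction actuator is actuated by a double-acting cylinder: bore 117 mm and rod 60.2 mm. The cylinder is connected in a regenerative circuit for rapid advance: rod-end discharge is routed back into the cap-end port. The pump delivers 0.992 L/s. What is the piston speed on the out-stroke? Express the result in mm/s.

v ≈ 349 mm/s

In regeneration the rod-end outflow joins the pump flow into the cap end, so the net volume the pump must supply per unit advance equals the rod cross-section area.
Rod cross-section A_rod = π/4 × (60.2 mm)² = 2846 mm^2
v = Q_pump / A_rod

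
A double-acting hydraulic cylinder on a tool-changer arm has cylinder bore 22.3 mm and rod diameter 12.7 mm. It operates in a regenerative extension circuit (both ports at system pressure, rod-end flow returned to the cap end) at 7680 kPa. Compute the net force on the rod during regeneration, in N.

F ≈ 973 N

With equal pressure on both faces, forces on the annular region cancel; the net push is pressure × rod cross-section.
Rod cross-section A_rod = π/4 × (12.7 mm)² = 126.7 mm^2
F = P × A_rod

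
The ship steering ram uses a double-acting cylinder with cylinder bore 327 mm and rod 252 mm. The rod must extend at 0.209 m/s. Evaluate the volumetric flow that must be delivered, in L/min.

Cap-side area A_cap = π/4 × (327 mm)² = 83980 mm^2
Q = A × v

Q ≈ 1050 L/min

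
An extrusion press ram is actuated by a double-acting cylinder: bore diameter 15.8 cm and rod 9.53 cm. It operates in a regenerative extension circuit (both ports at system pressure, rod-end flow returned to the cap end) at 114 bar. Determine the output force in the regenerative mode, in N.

F ≈ 81300 N

With equal pressure on both faces, forces on the annular region cancel; the net push is pressure × rod cross-section.
Rod cross-section A_rod = π/4 × (9.53 cm)² = 71.33 cm^2
F = P × A_rod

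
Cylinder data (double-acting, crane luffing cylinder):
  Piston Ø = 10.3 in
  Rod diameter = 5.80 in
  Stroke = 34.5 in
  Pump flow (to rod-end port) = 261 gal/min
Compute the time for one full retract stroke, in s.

Rod-side annular area A_ann = π/4 × (10.3² − 5.80²) = 56.90 in^2
Swept volume V = A × L; t = V / Q = A·L / Q

t ≈ 1.95 s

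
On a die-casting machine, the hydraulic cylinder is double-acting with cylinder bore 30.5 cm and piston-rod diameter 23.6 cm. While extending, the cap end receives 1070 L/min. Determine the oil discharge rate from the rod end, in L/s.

Q_out ≈ 7.16 L/s

Cap-side area A_cap = π/4 × (30.5 cm)² = 730.6 cm^2
Rod-side annular area A_ann = π/4 × (30.5² − 23.6²) = 293.2 cm^2
Piston speed v = Q_in/A_cap; rod-end outflow Q_out = v × A_ann = Q_in × A_ann/A_cap.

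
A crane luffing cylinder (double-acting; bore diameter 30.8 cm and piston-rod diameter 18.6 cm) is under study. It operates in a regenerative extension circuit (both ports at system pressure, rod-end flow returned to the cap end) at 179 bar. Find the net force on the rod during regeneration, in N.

F ≈ 4.86e5 N

With equal pressure on both faces, forces on the annular region cancel; the net push is pressure × rod cross-section.
Rod cross-section A_rod = π/4 × (18.6 cm)² = 271.7 cm^2
F = P × A_rod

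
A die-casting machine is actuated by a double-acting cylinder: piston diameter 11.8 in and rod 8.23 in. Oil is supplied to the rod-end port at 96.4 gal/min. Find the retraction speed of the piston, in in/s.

v ≈ 6.61 in/s

Rod-side annular area A_ann = π/4 × (11.8² − 8.23²) = 56.16 in^2
Flow into the rod-end port fills the annular volume.
v = Q / A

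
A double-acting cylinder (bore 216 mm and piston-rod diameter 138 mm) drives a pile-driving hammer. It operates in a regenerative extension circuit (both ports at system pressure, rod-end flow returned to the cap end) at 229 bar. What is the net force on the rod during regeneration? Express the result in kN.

F ≈ 343 kN

With equal pressure on both faces, forces on the annular region cancel; the net push is pressure × rod cross-section.
Rod cross-section A_rod = π/4 × (138 mm)² = 14960 mm^2
F = P × A_rod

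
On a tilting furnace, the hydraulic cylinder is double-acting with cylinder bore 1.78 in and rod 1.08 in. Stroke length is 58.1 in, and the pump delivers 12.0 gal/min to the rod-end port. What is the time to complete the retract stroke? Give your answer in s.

t ≈ 1.98 s

Rod-side annular area A_ann = π/4 × (1.78² − 1.08²) = 1.572 in^2
Swept volume V = A × L; t = V / Q = A·L / Q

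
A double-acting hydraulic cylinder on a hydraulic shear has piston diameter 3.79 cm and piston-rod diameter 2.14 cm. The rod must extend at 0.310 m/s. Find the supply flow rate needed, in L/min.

Q ≈ 21.0 L/min

Cap-side area A_cap = π/4 × (3.79 cm)² = 11.28 cm^2
Q = A × v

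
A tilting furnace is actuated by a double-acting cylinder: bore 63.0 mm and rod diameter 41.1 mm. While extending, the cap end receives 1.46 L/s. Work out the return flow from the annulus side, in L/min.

Cap-side area A_cap = π/4 × (63.0 mm)² = 3117 mm^2
Rod-side annular area A_ann = π/4 × (63.0² − 41.1²) = 1791 mm^2
Piston speed v = Q_in/A_cap; rod-end outflow Q_out = v × A_ann = Q_in × A_ann/A_cap.

Q_out ≈ 50.3 L/min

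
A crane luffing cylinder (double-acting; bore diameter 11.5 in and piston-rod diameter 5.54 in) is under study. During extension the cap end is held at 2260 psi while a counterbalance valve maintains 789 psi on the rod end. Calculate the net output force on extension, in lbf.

F ≈ 1.72e5 lbf

Cap-side area A_cap = π/4 × (11.5 in)² = 103.9 in^2
Rod-side annular area A_ann = π/4 × (11.5² − 5.54²) = 79.76 in^2
Net thrust = P_cap·A_cap − P_rod·A_ann = 2.347e5 lbf − 62930 lbf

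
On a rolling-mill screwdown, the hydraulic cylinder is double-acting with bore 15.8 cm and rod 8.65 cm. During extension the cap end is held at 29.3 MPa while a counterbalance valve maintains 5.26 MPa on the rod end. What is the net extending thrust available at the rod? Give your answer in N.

Cap-side area A_cap = π/4 × (15.8 cm)² = 196.1 cm^2
Rod-side annular area A_ann = π/4 × (15.8² − 8.65²) = 137.3 cm^2
Net thrust = P_cap·A_cap − P_rod·A_ann = 5.745e5 N − 72220 N

F ≈ 5.02e5 N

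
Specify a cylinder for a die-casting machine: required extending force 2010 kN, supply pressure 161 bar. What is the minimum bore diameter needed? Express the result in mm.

Extension force acts on the full piston face: F = P × (π/4)D².
D = √(4F / (πP)) = √(4 × 2010 kN / (π × 161 bar))

D ≈ 399 mm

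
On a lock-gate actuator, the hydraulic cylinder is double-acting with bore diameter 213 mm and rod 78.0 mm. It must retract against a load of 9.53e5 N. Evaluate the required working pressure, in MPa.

P ≈ 30.9 MPa

Rod-side annular area A_ann = π/4 × (213² − 78.0²) = 30850 mm^2
Retraction: pressure acts on the annular area.
P = F / A = 9.53e5 N / A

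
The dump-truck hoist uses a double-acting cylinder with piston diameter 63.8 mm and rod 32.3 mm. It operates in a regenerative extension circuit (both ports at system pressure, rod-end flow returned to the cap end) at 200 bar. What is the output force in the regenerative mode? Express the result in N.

With equal pressure on both faces, forces on the annular region cancel; the net push is pressure × rod cross-section.
Rod cross-section A_rod = π/4 × (32.3 mm)² = 819.4 mm^2
F = P × A_rod

F ≈ 16400 N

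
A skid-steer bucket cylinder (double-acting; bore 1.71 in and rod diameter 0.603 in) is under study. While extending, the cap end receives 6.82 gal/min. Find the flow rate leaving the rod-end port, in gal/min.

Cap-side area A_cap = π/4 × (1.71 in)² = 2.297 in^2
Rod-side annular area A_ann = π/4 × (1.71² − 0.603²) = 2.011 in^2
Piston speed v = Q_in/A_cap; rod-end outflow Q_out = v × A_ann = Q_in × A_ann/A_cap.

Q_out ≈ 5.97 gal/min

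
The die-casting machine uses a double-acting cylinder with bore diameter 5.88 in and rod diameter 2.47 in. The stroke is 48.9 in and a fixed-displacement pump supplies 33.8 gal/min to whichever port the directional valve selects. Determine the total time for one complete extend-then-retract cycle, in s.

t ≈ 18.6 s

Cap-side area A_cap = π/4 × (5.88 in)² = 27.15 in^2
Rod-side annular area A_ann = π/4 × (5.88² − 2.47²) = 22.36 in^2
t_ext = A_cap·L/Q = 10.20 s
t_ret = A_ann·L/Q = 8.404 s
t_cycle = t_ext + t_ret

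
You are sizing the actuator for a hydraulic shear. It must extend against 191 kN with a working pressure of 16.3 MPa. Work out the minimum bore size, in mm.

Extension force acts on the full piston face: F = P × (π/4)D².
D = √(4F / (πP)) = √(4 × 191 kN / (π × 16.3 MPa))

D ≈ 122 mm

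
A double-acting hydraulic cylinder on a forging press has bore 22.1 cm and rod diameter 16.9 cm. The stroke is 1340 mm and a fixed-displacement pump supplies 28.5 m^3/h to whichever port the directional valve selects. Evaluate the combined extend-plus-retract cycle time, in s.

t ≈ 9.19 s

Cap-side area A_cap = π/4 × (22.1 cm)² = 383.6 cm^2
Rod-side annular area A_ann = π/4 × (22.1² − 16.9²) = 159.3 cm^2
t_ext = A_cap·L/Q = 6.493 s
t_ret = A_ann·L/Q = 2.696 s
t_cycle = t_ext + t_ret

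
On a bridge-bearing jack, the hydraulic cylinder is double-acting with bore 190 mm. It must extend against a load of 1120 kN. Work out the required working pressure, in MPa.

Cap-side area A_cap = π/4 × (190 mm)² = 28350 mm^2
P = F / A = 1120 kN / A

P ≈ 39.5 MPa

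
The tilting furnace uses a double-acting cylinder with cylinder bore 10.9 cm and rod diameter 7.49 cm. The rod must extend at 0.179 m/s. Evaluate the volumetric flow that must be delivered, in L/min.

Cap-side area A_cap = π/4 × (10.9 cm)² = 93.31 cm^2
Q = A × v

Q ≈ 100 L/min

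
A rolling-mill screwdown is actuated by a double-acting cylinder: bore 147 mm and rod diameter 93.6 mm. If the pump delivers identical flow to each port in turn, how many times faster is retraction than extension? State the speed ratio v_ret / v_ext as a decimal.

v_ret/v_ext ≈ 1.68

Cap-side area A_cap = π/4 × (147 mm)² = 16970 mm^2
Rod-side annular area A_ann = π/4 × (147² − 93.6²) = 10090 mm^2
For equal Q, v ∝ 1/A, so v_ret/v_ext = A_cap/A_ann.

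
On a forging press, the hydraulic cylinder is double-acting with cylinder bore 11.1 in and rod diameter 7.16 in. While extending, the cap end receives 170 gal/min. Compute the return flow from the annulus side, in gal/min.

Q_out ≈ 99.3 gal/min

Cap-side area A_cap = π/4 × (11.1 in)² = 96.77 in^2
Rod-side annular area A_ann = π/4 × (11.1² − 7.16²) = 56.50 in^2
Piston speed v = Q_in/A_cap; rod-end outflow Q_out = v × A_ann = Q_in × A_ann/A_cap.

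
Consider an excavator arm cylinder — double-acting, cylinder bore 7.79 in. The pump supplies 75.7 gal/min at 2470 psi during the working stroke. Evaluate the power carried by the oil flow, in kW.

W ≈ 81.3 kW

Hydraulic power = P × Q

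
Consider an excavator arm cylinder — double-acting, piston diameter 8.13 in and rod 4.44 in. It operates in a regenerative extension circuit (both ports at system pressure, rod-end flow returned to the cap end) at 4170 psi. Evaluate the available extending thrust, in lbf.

With equal pressure on both faces, forces on the annular region cancel; the net push is pressure × rod cross-section.
Rod cross-section A_rod = π/4 × (4.44 in)² = 15.48 in^2
F = P × A_rod

F ≈ 64600 lbf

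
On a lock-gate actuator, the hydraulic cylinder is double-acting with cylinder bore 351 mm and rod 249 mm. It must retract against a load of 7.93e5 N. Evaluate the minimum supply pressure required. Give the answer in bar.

Rod-side annular area A_ann = π/4 × (351² − 249²) = 48070 mm^2
Retraction: pressure acts on the annular area.
P = F / A = 7.93e5 N / A

P ≈ 165 bar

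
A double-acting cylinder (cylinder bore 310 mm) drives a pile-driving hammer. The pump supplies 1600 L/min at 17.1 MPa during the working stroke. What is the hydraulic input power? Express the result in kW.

Hydraulic power = P × Q

W ≈ 456 kW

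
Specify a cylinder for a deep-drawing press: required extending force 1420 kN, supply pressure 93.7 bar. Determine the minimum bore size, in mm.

Extension force acts on the full piston face: F = P × (π/4)D².
D = √(4F / (πP)) = √(4 × 1420 kN / (π × 93.7 bar))

D ≈ 439 mm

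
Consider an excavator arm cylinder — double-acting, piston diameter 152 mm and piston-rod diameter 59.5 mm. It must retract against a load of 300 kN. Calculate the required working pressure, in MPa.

Rod-side annular area A_ann = π/4 × (152² − 59.5²) = 15370 mm^2
Retraction: pressure acts on the annular area.
P = F / A = 300 kN / A

P ≈ 19.5 MPa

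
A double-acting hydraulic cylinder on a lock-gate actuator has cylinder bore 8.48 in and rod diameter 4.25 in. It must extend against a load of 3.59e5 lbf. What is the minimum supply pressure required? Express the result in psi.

Cap-side area A_cap = π/4 × (8.48 in)² = 56.48 in^2
P = F / A = 3.59e5 lbf / A

P ≈ 6360 psi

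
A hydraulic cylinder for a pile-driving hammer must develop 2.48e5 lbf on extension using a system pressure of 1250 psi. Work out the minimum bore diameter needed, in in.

Extension force acts on the full piston face: F = P × (π/4)D².
D = √(4F / (πP)) = √(4 × 2.48e5 lbf / (π × 1250 psi))

D ≈ 15.9 in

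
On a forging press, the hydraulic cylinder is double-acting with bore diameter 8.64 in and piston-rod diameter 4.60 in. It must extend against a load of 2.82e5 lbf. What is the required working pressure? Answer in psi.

Cap-side area A_cap = π/4 × (8.64 in)² = 58.63 in^2
P = F / A = 2.82e5 lbf / A

P ≈ 4810 psi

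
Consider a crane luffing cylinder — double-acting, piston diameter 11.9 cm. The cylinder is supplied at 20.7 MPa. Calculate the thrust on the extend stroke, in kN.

Cap-side area A_cap = π/4 × (11.9 cm)² = 111.2 cm^2
F = P × A_cap = 20.7 MPa × A_cap

F ≈ 230 kN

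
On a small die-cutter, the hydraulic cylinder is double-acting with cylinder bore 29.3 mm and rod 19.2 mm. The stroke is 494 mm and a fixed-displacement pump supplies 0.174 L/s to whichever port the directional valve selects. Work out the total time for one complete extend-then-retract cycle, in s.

t ≈ 3.01 s

Cap-side area A_cap = π/4 × (29.3 mm)² = 674.3 mm^2
Rod-side annular area A_ann = π/4 × (29.3² − 19.2²) = 384.7 mm^2
t_ext = A_cap·L/Q = 1.914 s
t_ret = A_ann·L/Q = 1.092 s
t_cycle = t_ext + t_ret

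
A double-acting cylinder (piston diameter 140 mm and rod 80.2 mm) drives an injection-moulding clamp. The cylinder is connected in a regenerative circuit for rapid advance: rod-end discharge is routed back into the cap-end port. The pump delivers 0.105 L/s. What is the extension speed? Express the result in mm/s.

v ≈ 20.8 mm/s

In regeneration the rod-end outflow joins the pump flow into the cap end, so the net volume the pump must supply per unit advance equals the rod cross-section area.
Rod cross-section A_rod = π/4 × (80.2 mm)² = 5052 mm^2
v = Q_pump / A_rod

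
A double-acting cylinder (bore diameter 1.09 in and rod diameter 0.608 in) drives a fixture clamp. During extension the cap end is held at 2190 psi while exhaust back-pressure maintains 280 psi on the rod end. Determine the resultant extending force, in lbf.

F ≈ 1860 lbf

Cap-side area A_cap = π/4 × (1.09 in)² = 0.9331 in^2
Rod-side annular area A_ann = π/4 × (1.09² − 0.608²) = 0.6428 in^2
Net thrust = P_cap·A_cap − P_rod·A_ann = 2044 lbf − 180.0 lbf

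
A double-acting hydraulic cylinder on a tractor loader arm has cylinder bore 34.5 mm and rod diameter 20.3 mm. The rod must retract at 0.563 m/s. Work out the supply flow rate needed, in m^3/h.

Rod-side annular area A_ann = π/4 × (34.5² − 20.3²) = 611.2 mm^2
Q = A × v

Q ≈ 1.24 m^3/h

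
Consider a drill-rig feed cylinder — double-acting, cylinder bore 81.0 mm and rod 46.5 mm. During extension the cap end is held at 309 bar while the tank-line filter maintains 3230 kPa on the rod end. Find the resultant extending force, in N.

Cap-side area A_cap = π/4 × (81.0 mm)² = 5153 mm^2
Rod-side annular area A_ann = π/4 × (81.0² − 46.5²) = 3455 mm^2
Net thrust = P_cap·A_cap − P_rod·A_ann = 1.592e5 N − 11160 N

F ≈ 1.48e5 N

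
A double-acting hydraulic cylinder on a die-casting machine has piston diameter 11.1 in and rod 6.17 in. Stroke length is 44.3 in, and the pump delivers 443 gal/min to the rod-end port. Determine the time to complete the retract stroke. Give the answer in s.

t ≈ 1.74 s

Rod-side annular area A_ann = π/4 × (11.1² − 6.17²) = 66.87 in^2
Swept volume V = A × L; t = V / Q = A·L / Q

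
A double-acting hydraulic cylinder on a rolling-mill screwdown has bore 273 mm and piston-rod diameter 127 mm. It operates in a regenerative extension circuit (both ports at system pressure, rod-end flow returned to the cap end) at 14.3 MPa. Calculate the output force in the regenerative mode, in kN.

F ≈ 181 kN

With equal pressure on both faces, forces on the annular region cancel; the net push is pressure × rod cross-section.
Rod cross-section A_rod = π/4 × (127 mm)² = 12670 mm^2
F = P × A_rod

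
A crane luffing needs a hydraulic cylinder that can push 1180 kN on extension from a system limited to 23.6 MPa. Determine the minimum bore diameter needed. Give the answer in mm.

Extension force acts on the full piston face: F = P × (π/4)D².
D = √(4F / (πP)) = √(4 × 1180 kN / (π × 23.6 MPa))

D ≈ 252 mm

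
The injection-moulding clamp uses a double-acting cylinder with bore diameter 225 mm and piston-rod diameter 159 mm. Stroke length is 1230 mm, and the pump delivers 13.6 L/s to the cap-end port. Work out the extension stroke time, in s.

Cap-side area A_cap = π/4 × (225 mm)² = 39760 mm^2
Swept volume V = A × L; t = V / Q = A·L / Q

t ≈ 3.60 s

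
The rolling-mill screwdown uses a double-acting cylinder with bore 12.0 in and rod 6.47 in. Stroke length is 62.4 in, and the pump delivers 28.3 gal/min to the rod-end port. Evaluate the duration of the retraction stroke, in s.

Rod-side annular area A_ann = π/4 × (12.0² − 6.47²) = 80.22 in^2
Swept volume V = A × L; t = V / Q = A·L / Q

t ≈ 45.9 s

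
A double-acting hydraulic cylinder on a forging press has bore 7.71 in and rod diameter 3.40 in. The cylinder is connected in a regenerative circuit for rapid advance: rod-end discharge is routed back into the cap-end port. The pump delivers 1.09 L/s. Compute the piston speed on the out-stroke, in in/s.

In regeneration the rod-end outflow joins the pump flow into the cap end, so the net volume the pump must supply per unit advance equals the rod cross-section area.
Rod cross-section A_rod = π/4 × (3.40 in)² = 9.079 in^2
v = Q_pump / A_rod

v ≈ 7.33 in/s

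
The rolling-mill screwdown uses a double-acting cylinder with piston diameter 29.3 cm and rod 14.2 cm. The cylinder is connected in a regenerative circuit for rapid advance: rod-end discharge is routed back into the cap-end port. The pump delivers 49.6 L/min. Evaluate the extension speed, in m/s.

v ≈ 0.0522 m/s

In regeneration the rod-end outflow joins the pump flow into the cap end, so the net volume the pump must supply per unit advance equals the rod cross-section area.
Rod cross-section A_rod = π/4 × (14.2 cm)² = 158.4 cm^2
v = Q_pump / A_rod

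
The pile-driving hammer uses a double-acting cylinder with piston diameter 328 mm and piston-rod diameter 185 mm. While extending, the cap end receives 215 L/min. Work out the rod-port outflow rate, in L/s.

Q_out ≈ 2.44 L/s

Cap-side area A_cap = π/4 × (328 mm)² = 84500 mm^2
Rod-side annular area A_ann = π/4 × (328² − 185²) = 57620 mm^2
Piston speed v = Q_in/A_cap; rod-end outflow Q_out = v × A_ann = Q_in × A_ann/A_cap.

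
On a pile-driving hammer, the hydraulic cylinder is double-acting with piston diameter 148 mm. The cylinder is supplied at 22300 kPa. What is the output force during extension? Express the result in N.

Cap-side area A_cap = π/4 × (148 mm)² = 17200 mm^2
F = P × A_cap = 22300 kPa × A_cap

F ≈ 3.84e5 N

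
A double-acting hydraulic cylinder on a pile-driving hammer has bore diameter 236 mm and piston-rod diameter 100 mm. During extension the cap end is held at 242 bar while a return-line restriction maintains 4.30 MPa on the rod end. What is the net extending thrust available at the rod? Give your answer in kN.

F ≈ 904 kN

Cap-side area A_cap = π/4 × (236 mm)² = 43740 mm^2
Rod-side annular area A_ann = π/4 × (236² − 100²) = 35890 mm^2
Net thrust = P_cap·A_cap − P_rod·A_ann = 1059 kN − 154.3 kN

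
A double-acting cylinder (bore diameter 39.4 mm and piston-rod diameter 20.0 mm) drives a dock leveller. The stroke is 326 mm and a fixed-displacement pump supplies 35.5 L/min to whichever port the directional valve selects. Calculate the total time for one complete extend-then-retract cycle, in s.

t ≈ 1.17 s

Cap-side area A_cap = π/4 × (39.4 mm)² = 1219 mm^2
Rod-side annular area A_ann = π/4 × (39.4² − 20.0²) = 905.1 mm^2
t_ext = A_cap·L/Q = 0.6718 s
t_ret = A_ann·L/Q = 0.4987 s
t_cycle = t_ext + t_ret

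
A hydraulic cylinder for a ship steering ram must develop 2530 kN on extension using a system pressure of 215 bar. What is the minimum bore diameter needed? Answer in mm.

Extension force acts on the full piston face: F = P × (π/4)D².
D = √(4F / (πP)) = √(4 × 2530 kN / (π × 215 bar))

D ≈ 387 mm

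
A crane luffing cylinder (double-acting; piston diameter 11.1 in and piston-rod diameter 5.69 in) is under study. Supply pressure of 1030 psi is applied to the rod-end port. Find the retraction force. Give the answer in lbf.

F ≈ 73500 lbf

Rod-side annular area A_ann = π/4 × (11.1² − 5.69²) = 71.34 in^2
On retraction the pressure acts on the annular area (bore minus rod).
F = P × A_ann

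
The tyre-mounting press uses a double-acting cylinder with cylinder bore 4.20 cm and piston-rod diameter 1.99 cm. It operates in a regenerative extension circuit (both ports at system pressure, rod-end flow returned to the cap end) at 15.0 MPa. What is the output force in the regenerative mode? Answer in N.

F ≈ 4670 N

With equal pressure on both faces, forces on the annular region cancel; the net push is pressure × rod cross-section.
Rod cross-section A_rod = π/4 × (1.99 cm)² = 3.110 cm^2
F = P × A_rod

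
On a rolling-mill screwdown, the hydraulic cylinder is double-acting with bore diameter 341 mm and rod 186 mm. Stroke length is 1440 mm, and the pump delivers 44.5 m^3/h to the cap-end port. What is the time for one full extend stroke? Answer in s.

Cap-side area A_cap = π/4 × (341 mm)² = 91330 mm^2
Swept volume V = A × L; t = V / Q = A·L / Q

t ≈ 10.6 s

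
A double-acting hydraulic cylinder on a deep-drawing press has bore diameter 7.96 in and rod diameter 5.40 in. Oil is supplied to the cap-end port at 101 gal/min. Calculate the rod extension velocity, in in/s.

Cap-side area A_cap = π/4 × (7.96 in)² = 49.76 in^2
v = Q / A

v ≈ 7.81 in/s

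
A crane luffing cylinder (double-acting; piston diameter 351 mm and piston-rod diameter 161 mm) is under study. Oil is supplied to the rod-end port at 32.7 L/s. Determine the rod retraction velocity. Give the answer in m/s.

v ≈ 0.428 m/s

Rod-side annular area A_ann = π/4 × (351² − 161²) = 76400 mm^2
Flow into the rod-end port fills the annular volume.
v = Q / A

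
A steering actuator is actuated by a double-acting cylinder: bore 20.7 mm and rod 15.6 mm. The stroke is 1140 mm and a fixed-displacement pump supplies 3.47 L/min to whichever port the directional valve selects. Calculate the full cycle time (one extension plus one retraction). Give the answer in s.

t ≈ 9.50 s

Cap-side area A_cap = π/4 × (20.7 mm)² = 336.5 mm^2
Rod-side annular area A_ann = π/4 × (20.7² − 15.6²) = 145.4 mm^2
t_ext = A_cap·L/Q = 6.634 s
t_ret = A_ann·L/Q = 2.866 s
t_cycle = t_ext + t_ret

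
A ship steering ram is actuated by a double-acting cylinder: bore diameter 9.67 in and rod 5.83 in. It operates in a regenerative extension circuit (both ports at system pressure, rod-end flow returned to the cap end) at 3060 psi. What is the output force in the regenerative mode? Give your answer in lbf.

With equal pressure on both faces, forces on the annular region cancel; the net push is pressure × rod cross-section.
Rod cross-section A_rod = π/4 × (5.83 in)² = 26.69 in^2
F = P × A_rod

F ≈ 81700 lbf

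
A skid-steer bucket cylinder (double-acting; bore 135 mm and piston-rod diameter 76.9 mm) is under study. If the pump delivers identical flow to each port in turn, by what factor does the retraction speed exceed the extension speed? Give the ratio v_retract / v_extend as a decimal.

Cap-side area A_cap = π/4 × (135 mm)² = 14310 mm^2
Rod-side annular area A_ann = π/4 × (135² − 76.9²) = 9669 mm^2
For equal Q, v ∝ 1/A, so v_ret/v_ext = A_cap/A_ann.

v_ret/v_ext ≈ 1.48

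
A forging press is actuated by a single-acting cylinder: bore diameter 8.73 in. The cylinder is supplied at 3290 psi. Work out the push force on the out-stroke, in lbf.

F ≈ 1.97e5 lbf

Cap-side area A_cap = π/4 × (8.73 in)² = 59.86 in^2
F = P × A_cap = 3290 psi × A_cap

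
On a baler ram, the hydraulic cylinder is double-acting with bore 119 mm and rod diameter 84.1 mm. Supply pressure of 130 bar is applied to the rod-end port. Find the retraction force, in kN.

Rod-side annular area A_ann = π/4 × (119² − 84.1²) = 5567 mm^2
On retraction the pressure acts on the annular area (bore minus rod).
F = P × A_ann

F ≈ 72.4 kN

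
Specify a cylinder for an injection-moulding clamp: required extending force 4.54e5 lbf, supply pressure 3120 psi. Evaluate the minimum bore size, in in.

Extension force acts on the full piston face: F = P × (π/4)D².
D = √(4F / (πP)) = √(4 × 4.54e5 lbf / (π × 3120 psi))

D ≈ 13.6 in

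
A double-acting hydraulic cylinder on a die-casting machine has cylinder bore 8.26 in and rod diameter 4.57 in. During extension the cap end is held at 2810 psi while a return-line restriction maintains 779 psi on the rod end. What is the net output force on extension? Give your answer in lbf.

F ≈ 1.22e5 lbf

Cap-side area A_cap = π/4 × (8.26 in)² = 53.59 in^2
Rod-side annular area A_ann = π/4 × (8.26² − 4.57²) = 37.18 in^2
Net thrust = P_cap·A_cap − P_rod·A_ann = 1.506e5 lbf − 28970 lbf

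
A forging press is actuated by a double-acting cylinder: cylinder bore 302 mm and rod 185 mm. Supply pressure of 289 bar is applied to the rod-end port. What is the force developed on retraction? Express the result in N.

F ≈ 1.29e6 N

Rod-side annular area A_ann = π/4 × (302² − 185²) = 44750 mm^2
On retraction the pressure acts on the annular area (bore minus rod).
F = P × A_ann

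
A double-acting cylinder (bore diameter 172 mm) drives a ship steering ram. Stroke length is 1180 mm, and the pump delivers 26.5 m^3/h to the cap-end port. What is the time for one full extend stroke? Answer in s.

t ≈ 3.72 s

Cap-side area A_cap = π/4 × (172 mm)² = 23240 mm^2
Swept volume V = A × L; t = V / Q = A·L / Q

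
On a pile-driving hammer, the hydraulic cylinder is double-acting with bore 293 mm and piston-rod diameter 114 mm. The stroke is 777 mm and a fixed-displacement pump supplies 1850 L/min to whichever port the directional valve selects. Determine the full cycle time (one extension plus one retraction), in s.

t ≈ 3.14 s

Cap-side area A_cap = π/4 × (293 mm)² = 67430 mm^2
Rod-side annular area A_ann = π/4 × (293² − 114²) = 57220 mm^2
t_ext = A_cap·L/Q = 1.699 s
t_ret = A_ann·L/Q = 1.442 s
t_cycle = t_ext + t_ret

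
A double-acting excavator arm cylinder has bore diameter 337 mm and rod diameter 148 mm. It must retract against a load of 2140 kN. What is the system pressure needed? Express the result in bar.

Rod-side annular area A_ann = π/4 × (337² − 148²) = 71990 mm^2
Retraction: pressure acts on the annular area.
P = F / A = 2140 kN / A

P ≈ 297 bar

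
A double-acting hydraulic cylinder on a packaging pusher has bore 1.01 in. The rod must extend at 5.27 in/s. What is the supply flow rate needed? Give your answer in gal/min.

Cap-side area A_cap = π/4 × (1.01 in)² = 0.8012 in^2
Q = A × v

Q ≈ 1.10 gal/min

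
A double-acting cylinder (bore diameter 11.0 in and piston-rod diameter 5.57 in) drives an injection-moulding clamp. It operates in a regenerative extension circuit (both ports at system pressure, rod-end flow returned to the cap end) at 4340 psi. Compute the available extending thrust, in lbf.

With equal pressure on both faces, forces on the annular region cancel; the net push is pressure × rod cross-section.
Rod cross-section A_rod = π/4 × (5.57 in)² = 24.37 in^2
F = P × A_rod

F ≈ 1.06e5 lbf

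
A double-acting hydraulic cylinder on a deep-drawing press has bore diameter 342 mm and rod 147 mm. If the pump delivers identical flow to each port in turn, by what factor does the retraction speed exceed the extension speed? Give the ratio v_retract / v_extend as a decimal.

v_ret/v_ext ≈ 1.23

Cap-side area A_cap = π/4 × (342 mm)² = 91860 mm^2
Rod-side annular area A_ann = π/4 × (342² − 147²) = 74890 mm^2
For equal Q, v ∝ 1/A, so v_ret/v_ext = A_cap/A_ann.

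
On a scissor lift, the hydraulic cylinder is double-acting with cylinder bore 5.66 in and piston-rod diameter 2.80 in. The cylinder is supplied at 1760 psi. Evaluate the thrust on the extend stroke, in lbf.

Cap-side area A_cap = π/4 × (5.66 in)² = 25.16 in^2
F = P × A_cap = 1760 psi × A_cap

F ≈ 44300 lbf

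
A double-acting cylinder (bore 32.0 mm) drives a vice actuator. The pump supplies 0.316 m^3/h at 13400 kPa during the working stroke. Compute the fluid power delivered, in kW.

Hydraulic power = P × Q

W ≈ 1.18 kW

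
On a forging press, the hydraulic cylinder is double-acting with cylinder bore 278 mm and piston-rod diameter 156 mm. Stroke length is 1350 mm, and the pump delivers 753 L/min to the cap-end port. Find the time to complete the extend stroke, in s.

Cap-side area A_cap = π/4 × (278 mm)² = 60700 mm^2
Swept volume V = A × L; t = V / Q = A·L / Q

t ≈ 6.53 s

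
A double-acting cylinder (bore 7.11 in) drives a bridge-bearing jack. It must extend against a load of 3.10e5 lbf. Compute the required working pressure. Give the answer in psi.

P ≈ 7810 psi

Cap-side area A_cap = π/4 × (7.11 in)² = 39.70 in^2
P = F / A = 3.10e5 lbf / A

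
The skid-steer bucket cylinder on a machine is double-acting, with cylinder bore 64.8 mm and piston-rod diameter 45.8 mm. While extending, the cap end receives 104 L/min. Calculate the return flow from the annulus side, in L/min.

Q_out ≈ 52.0 L/min

Cap-side area A_cap = π/4 × (64.8 mm)² = 3298 mm^2
Rod-side annular area A_ann = π/4 × (64.8² − 45.8²) = 1650 mm^2
Piston speed v = Q_in/A_cap; rod-end outflow Q_out = v × A_ann = Q_in × A_ann/A_cap.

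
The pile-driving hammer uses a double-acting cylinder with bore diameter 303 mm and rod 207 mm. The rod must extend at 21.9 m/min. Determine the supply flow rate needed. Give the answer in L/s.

Cap-side area A_cap = π/4 × (303 mm)² = 72110 mm^2
Q = A × v

Q ≈ 26.3 L/s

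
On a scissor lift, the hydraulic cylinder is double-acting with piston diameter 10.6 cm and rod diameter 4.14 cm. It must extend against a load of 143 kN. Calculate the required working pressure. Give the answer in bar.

Cap-side area A_cap = π/4 × (10.6 cm)² = 88.25 cm^2
P = F / A = 143 kN / A

P ≈ 162 bar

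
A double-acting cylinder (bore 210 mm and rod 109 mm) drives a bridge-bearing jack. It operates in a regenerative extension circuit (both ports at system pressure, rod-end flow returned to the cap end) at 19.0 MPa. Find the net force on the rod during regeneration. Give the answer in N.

F ≈ 1.77e5 N

With equal pressure on both faces, forces on the annular region cancel; the net push is pressure × rod cross-section.
Rod cross-section A_rod = π/4 × (109 mm)² = 9331 mm^2
F = P × A_rod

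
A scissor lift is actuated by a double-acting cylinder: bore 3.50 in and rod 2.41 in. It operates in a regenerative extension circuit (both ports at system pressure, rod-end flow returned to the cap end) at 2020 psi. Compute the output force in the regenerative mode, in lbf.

F ≈ 9210 lbf

With equal pressure on both faces, forces on the annular region cancel; the net push is pressure × rod cross-section.
Rod cross-section A_rod = π/4 × (2.41 in)² = 4.562 in^2
F = P × A_rod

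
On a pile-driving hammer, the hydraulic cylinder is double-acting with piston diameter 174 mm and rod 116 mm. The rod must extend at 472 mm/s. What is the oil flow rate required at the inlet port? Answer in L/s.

Cap-side area A_cap = π/4 × (174 mm)² = 23780 mm^2
Q = A × v

Q ≈ 11.2 L/s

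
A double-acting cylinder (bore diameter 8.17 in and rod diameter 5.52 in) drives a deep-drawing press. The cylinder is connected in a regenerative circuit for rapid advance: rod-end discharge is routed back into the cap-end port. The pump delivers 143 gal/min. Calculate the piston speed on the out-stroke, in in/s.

In regeneration the rod-end outflow joins the pump flow into the cap end, so the net volume the pump must supply per unit advance equals the rod cross-section area.
Rod cross-section A_rod = π/4 × (5.52 in)² = 23.93 in^2
v = Q_pump / A_rod

v ≈ 23.0 in/s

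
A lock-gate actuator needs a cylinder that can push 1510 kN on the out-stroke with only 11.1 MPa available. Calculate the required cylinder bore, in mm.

D ≈ 416 mm

Extension force acts on the full piston face: F = P × (π/4)D².
D = √(4F / (πP)) = √(4 × 1510 kN / (π × 11.1 MPa))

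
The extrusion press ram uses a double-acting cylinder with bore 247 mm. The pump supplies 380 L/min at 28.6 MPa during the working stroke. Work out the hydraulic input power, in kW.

Hydraulic power = P × Q

W ≈ 181 kW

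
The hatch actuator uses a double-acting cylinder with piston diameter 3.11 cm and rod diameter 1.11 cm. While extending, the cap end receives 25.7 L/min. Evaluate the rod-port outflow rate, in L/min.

Cap-side area A_cap = π/4 × (3.11 cm)² = 7.596 cm^2
Rod-side annular area A_ann = π/4 × (3.11² − 1.11²) = 6.629 cm^2
Piston speed v = Q_in/A_cap; rod-end outflow Q_out = v × A_ann = Q_in × A_ann/A_cap.

Q_out ≈ 22.4 L/min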